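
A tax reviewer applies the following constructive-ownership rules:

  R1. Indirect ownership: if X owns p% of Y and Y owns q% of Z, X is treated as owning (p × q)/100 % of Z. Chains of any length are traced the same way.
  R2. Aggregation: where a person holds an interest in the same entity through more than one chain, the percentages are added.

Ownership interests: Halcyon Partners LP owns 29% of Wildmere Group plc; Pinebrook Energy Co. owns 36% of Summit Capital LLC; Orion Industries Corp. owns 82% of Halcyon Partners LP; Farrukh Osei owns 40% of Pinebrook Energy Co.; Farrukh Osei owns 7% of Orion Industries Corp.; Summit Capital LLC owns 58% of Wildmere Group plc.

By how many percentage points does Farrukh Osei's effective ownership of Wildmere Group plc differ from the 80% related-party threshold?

Chain via Pinebrook Energy Co. → Summit Capital LLC (R1): 40% × 36% × 58% = 8.352% of Wildmere Group plc.
Chain via Orion Industries Corp. → Halcyon Partners LP (R1): 7% × 82% × 29% = 1.6646% of Wildmere Group plc.
Aggregating (R2): 8.352% + 1.6646% = 10.0166%.
10.0166% falls short of the 80% threshold by 69.9834 percentage points.

69.9834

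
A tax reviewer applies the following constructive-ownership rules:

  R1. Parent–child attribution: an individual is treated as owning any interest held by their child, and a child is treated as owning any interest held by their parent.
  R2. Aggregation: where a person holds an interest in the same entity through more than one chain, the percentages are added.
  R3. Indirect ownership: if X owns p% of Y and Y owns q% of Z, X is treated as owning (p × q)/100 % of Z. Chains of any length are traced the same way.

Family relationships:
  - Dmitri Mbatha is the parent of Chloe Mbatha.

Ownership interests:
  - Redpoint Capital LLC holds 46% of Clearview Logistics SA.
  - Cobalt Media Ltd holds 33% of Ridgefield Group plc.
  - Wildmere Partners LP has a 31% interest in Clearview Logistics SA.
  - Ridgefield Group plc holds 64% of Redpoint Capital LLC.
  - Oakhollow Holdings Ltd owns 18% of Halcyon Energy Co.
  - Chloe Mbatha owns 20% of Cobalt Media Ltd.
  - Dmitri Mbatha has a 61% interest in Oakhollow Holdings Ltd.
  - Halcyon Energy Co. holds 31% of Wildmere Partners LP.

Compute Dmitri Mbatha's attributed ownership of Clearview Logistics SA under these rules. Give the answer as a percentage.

By parent–child attribution (R1), Dmitri Mbatha is treated as owning Chloe Mbatha's 20% interest in Cobalt Media Ltd.
Chain via Oakhollow Holdings Ltd → Halcyon Energy Co. → Wildmere Partners LP (R3): 61% × 18% × 31% × 31% = 1.055178% of Clearview Logistics SA.
Chain via Cobalt Media Ltd → Ridgefield Group plc → Redpoint Capital LLC (R3): 20% × 33% × 64% × 46% = 1.94304% of Clearview Logistics SA.
Aggregating (R2): 1.055178% + 1.94304% = 2.998218%.

2.998218%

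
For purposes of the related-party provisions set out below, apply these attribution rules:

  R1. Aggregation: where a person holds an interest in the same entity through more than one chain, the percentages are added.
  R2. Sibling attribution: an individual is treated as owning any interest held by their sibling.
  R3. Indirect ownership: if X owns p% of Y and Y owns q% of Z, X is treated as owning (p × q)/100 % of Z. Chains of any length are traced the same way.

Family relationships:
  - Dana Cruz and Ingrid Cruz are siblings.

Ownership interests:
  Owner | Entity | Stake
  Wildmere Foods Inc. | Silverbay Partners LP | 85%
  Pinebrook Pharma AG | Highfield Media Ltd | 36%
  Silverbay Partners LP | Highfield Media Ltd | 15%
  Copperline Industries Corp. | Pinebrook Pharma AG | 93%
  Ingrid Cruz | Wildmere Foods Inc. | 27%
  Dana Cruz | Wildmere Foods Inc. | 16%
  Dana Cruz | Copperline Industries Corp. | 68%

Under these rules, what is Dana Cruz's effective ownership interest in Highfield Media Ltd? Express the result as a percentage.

28.2489%

By sibling attribution (R2), Dana Cruz is treated as also owning Ingrid Cruz's interest in Wildmere Foods Inc, giving 16% + 27% = 43%.
Chain via Wildmere Foods Inc. → Silverbay Partners LP (R3): 43% × 85% × 15% = 5.4825% of Highfield Media Ltd.
Chain via Copperline Industries Corp. → Pinebrook Pharma AG (R3): 68% × 93% × 36% = 22.7664% of Highfield Media Ltd.
Aggregating (R1): 5.4825% + 22.7664% = 28.2489%.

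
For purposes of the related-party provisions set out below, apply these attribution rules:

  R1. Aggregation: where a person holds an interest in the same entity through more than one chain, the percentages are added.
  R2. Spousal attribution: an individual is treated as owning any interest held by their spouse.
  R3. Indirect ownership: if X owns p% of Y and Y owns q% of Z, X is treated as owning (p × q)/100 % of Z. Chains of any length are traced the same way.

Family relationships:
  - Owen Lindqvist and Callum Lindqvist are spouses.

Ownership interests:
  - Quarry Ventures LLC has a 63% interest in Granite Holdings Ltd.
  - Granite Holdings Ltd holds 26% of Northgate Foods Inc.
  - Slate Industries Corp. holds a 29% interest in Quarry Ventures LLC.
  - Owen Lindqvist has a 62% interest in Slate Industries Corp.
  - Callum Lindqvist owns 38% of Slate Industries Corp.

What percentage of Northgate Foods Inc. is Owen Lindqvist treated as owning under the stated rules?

By spousal attribution (R2), Owen Lindqvist is treated as also owning Callum Lindqvist's interest in Slate Industries Corp, giving 62% + 38% = 100%.
Chain via Slate Industries Corp. → Quarry Ventures LLC → Granite Holdings Ltd (R3): 100% × 29% × 63% × 26% = 4.7502% of Northgate Foods Inc.

4.7502%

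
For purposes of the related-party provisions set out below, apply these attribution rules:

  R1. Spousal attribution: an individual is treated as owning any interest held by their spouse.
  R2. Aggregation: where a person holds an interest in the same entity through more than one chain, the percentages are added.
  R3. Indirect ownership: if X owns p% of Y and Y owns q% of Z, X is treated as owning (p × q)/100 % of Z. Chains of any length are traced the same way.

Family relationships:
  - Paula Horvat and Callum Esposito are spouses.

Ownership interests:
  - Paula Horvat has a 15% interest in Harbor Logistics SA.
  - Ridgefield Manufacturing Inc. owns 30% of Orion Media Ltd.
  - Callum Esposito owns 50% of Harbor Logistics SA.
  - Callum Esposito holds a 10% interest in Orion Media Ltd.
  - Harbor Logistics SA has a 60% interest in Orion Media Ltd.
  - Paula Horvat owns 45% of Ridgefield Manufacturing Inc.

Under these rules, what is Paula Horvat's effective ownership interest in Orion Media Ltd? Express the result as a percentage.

62.5%

By spousal attribution (R1), Paula Horvat is treated as also owning Callum Esposito's interest in Harbor Logistics SA, giving 15% + 50% = 65%.
By spousal attribution (R1), Paula Horvat is treated as owning Callum Esposito's 10% interest in Orion Media Ltd.
Chain via Ridgefield Manufacturing Inc. (R3): 45% × 30% = 13.5% of Orion Media Ltd.
Chain via Harbor Logistics SA (R3): 65% × 60% = 39% of Orion Media Ltd.
Direct interest in Orion Media Ltd: 10%.
Aggregating (R2): 13.5% + 39% + 10% = 62.5%.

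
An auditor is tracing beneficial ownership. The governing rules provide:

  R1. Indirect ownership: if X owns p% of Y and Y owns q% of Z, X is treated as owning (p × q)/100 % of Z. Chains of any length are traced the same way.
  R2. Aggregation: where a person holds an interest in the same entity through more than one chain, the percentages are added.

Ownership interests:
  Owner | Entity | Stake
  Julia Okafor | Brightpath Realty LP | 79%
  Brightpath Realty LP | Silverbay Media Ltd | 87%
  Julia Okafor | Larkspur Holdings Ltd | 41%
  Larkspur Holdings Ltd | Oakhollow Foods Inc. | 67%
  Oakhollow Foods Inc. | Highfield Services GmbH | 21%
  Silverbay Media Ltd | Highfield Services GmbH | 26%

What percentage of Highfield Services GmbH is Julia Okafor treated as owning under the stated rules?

Chain via Brightpath Realty LP → Silverbay Media Ltd (R1): 79% × 87% × 26% = 17.8698% of Highfield Services GmbH.
Chain via Larkspur Holdings Ltd → Oakhollow Foods Inc. (R1): 41% × 67% × 21% = 5.7687% of Highfield Services GmbH.
Aggregating (R2): 17.8698% + 5.7687% = 23.6385%.

23.6385%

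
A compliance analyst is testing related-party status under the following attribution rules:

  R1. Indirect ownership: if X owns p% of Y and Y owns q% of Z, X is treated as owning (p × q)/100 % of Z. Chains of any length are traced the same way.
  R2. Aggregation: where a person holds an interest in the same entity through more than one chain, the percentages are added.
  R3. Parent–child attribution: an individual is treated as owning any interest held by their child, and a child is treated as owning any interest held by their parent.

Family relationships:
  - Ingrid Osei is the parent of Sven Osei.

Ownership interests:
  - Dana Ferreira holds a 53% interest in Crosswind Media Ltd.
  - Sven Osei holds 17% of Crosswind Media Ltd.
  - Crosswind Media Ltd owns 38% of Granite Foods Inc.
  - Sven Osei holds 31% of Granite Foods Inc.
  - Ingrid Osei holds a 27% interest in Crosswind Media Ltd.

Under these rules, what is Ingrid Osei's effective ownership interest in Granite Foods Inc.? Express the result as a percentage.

47.72%

By parent–child attribution (R3), Ingrid Osei is treated as also owning Sven Osei's interest in Crosswind Media Ltd, giving 27% + 17% = 44%.
By parent–child attribution (R3), Ingrid Osei is treated as owning Sven Osei's 31% interest in Granite Foods Inc.
Chain via Crosswind Media Ltd (R1): 44% × 38% = 16.72% of Granite Foods Inc.
Direct interest in Granite Foods Inc: 31%.
Aggregating (R2): 16.72% + 31% = 47.72%.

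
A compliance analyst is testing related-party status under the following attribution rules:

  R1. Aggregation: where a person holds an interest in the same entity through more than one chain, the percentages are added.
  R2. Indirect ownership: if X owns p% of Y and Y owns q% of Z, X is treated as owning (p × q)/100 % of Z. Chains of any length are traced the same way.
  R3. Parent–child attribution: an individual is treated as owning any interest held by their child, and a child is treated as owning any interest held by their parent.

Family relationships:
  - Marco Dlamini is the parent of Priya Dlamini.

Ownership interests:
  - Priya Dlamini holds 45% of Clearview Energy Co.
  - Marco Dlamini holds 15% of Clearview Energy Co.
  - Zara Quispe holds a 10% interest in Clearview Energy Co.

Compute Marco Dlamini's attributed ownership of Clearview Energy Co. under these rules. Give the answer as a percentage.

60%

By parent–child attribution (R3), Marco Dlamini is treated as also owning Priya Dlamini's interest in Clearview Energy Co, giving 15% + 45% = 60%.
Direct interest in Clearview Energy Co: 60%.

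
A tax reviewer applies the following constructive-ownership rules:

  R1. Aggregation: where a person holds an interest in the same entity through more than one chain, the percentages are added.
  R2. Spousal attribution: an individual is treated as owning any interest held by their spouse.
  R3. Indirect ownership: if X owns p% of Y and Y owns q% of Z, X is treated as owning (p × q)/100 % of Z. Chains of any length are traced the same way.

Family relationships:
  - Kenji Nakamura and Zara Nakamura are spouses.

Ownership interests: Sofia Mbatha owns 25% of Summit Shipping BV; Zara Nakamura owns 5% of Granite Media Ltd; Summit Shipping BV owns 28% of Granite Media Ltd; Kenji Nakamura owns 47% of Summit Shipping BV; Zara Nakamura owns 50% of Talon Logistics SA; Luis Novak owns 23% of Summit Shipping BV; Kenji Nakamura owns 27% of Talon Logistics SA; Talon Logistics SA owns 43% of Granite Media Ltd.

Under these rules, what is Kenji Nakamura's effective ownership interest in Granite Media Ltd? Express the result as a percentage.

51.27%

By spousal attribution (R2), Kenji Nakamura is treated as also owning Zara Nakamura's interest in Talon Logistics SA, giving 27% + 50% = 77%.
By spousal attribution (R2), Kenji Nakamura is treated as owning Zara Nakamura's 5% interest in Granite Media Ltd.
Chain via Summit Shipping BV (R3): 47% × 28% = 13.16% of Granite Media Ltd.
Chain via Talon Logistics SA (R3): 77% × 43% = 33.11% of Granite Media Ltd.
Direct interest in Granite Media Ltd: 5%.
Aggregating (R1): 13.16% + 33.11% + 5% = 51.27%.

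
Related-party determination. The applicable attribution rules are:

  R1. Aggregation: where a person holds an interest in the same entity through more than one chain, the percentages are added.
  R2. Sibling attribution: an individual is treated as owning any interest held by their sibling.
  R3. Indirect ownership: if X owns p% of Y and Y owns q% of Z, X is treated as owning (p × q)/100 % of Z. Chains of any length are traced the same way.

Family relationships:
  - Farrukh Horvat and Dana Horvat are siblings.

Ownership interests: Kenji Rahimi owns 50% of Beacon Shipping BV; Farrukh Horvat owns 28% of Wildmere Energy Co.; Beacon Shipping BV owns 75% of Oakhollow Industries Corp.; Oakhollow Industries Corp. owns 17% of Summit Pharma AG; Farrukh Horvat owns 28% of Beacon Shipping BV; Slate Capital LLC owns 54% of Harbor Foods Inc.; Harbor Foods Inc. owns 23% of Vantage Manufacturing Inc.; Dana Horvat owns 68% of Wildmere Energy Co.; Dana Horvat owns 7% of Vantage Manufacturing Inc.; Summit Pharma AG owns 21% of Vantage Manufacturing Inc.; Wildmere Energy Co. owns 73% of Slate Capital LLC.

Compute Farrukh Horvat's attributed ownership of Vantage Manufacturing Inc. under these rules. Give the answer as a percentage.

16.453636%

By sibling attribution (R2), Farrukh Horvat is treated as also owning Dana Horvat's interest in Wildmere Energy Co, giving 28% + 68% = 96%.
By sibling attribution (R2), Farrukh Horvat is treated as owning Dana Horvat's 7% interest in Vantage Manufacturing Inc.
Chain via Wildmere Energy Co. → Slate Capital LLC → Harbor Foods Inc. (R3): 96% × 73% × 54% × 23% = 8.703936% of Vantage Manufacturing Inc.
Chain via Beacon Shipping BV → Oakhollow Industries Corp. → Summit Pharma AG (R3): 28% × 75% × 17% × 21% = 0.7497% of Vantage Manufacturing Inc.
Direct interest in Vantage Manufacturing Inc: 7%.
Aggregating (R1): 8.703936% + 0.7497% + 7% = 16.453636%.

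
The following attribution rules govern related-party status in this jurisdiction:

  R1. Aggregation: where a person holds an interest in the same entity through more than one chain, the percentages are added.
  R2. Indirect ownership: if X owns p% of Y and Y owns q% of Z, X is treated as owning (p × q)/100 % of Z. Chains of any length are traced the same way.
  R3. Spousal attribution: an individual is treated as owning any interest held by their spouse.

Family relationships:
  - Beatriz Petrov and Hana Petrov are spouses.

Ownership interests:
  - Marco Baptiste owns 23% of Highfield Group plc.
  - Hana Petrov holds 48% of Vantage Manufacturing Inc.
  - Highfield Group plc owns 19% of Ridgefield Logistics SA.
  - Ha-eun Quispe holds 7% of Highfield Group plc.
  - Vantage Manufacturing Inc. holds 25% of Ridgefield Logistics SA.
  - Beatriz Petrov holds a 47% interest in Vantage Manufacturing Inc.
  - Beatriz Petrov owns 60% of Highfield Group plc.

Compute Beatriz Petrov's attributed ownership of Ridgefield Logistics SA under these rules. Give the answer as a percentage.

By spousal attribution (R3), Beatriz Petrov is treated as also owning Hana Petrov's interest in Vantage Manufacturing Inc, giving 47% + 48% = 95%.
Chain via Vantage Manufacturing Inc. (R2): 95% × 25% = 23.75% of Ridgefield Logistics SA.
Chain via Highfield Group plc (R2): 60% × 19% = 11.4% of Ridgefield Logistics SA.
Aggregating (R1): 23.75% + 11.4% = 35.15%.

35.15%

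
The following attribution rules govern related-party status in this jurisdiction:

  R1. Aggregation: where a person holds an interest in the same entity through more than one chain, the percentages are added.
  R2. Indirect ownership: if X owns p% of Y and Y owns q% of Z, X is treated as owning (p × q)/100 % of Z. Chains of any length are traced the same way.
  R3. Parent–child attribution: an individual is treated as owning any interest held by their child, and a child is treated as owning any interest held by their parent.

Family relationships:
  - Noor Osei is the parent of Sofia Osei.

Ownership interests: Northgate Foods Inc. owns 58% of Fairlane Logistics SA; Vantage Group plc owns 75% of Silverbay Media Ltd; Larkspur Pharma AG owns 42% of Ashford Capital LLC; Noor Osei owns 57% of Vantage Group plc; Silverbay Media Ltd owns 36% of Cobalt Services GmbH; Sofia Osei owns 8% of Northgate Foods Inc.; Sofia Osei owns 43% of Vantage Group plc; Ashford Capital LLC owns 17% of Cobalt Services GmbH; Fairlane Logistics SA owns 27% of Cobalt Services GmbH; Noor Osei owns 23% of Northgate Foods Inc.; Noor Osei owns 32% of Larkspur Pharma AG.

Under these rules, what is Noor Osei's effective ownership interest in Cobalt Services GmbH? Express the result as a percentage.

34.1394%

By parent–child attribution (R3), Noor Osei is treated as also owning Sofia Osei's interest in Vantage Group plc, giving 57% + 43% = 100%.
By parent–child attribution (R3), Noor Osei is treated as also owning Sofia Osei's interest in Northgate Foods Inc, giving 23% + 8% = 31%.
Chain via Vantage Group plc → Silverbay Media Ltd (R2): 100% × 75% × 36% = 27% of Cobalt Services GmbH.
Chain via Larkspur Pharma AG → Ashford Capital LLC (R2): 32% × 42% × 17% = 2.2848% of Cobalt Services GmbH.
Chain via Northgate Foods Inc. → Fairlane Logistics SA (R2): 31% × 58% × 27% = 4.8546% of Cobalt Services GmbH.
Aggregating (R1): 27% + 2.2848% + 4.8546% = 34.1394%.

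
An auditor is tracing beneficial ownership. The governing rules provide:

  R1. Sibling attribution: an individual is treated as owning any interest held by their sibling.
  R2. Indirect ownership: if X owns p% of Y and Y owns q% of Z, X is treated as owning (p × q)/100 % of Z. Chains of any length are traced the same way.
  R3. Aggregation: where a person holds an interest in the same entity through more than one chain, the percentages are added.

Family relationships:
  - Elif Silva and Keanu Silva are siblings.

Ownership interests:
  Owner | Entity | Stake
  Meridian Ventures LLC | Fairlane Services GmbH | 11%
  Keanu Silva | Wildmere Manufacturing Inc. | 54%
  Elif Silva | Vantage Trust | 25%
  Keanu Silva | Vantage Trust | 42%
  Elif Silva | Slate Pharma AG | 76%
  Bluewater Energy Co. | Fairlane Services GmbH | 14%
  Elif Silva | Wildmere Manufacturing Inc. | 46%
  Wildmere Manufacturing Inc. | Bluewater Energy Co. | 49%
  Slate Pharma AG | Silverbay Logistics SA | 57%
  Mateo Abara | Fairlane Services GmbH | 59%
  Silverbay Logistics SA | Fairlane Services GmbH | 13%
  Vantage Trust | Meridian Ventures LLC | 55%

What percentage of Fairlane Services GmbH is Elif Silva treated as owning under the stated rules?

16.5451%

By sibling attribution (R1), Elif Silva is treated as also owning Keanu Silva's interest in Wildmere Manufacturing Inc, giving 46% + 54% = 100%.
By sibling attribution (R1), Elif Silva is treated as also owning Keanu Silva's interest in Vantage Trust, giving 25% + 42% = 67%.
Chain via Wildmere Manufacturing Inc. → Bluewater Energy Co. (R2): 100% × 49% × 14% = 6.86% of Fairlane Services GmbH.
Chain via Vantage Trust → Meridian Ventures LLC (R2): 67% × 55% × 11% = 4.0535% of Fairlane Services GmbH.
Chain via Slate Pharma AG → Silverbay Logistics SA (R2): 76% × 57% × 13% = 5.6316% of Fairlane Services GmbH.
Aggregating (R3): 6.86% + 4.0535% + 5.6316% = 16.5451%.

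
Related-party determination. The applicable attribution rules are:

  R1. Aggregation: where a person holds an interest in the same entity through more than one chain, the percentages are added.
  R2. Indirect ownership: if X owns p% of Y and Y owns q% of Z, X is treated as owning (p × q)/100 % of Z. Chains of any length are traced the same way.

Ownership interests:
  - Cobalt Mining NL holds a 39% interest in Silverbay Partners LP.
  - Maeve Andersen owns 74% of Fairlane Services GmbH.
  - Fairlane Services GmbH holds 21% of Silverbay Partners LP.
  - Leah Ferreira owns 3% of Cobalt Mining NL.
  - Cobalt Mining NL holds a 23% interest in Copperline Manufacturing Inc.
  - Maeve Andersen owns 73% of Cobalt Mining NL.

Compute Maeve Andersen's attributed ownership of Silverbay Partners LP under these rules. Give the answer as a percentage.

Chain via Fairlane Services GmbH (R2): 74% × 21% = 15.54% of Silverbay Partners LP.
Chain via Cobalt Mining NL (R2): 73% × 39% = 28.47% of Silverbay Partners LP.
Aggregating (R1): 15.54% + 28.47% = 44.01%.

44.01%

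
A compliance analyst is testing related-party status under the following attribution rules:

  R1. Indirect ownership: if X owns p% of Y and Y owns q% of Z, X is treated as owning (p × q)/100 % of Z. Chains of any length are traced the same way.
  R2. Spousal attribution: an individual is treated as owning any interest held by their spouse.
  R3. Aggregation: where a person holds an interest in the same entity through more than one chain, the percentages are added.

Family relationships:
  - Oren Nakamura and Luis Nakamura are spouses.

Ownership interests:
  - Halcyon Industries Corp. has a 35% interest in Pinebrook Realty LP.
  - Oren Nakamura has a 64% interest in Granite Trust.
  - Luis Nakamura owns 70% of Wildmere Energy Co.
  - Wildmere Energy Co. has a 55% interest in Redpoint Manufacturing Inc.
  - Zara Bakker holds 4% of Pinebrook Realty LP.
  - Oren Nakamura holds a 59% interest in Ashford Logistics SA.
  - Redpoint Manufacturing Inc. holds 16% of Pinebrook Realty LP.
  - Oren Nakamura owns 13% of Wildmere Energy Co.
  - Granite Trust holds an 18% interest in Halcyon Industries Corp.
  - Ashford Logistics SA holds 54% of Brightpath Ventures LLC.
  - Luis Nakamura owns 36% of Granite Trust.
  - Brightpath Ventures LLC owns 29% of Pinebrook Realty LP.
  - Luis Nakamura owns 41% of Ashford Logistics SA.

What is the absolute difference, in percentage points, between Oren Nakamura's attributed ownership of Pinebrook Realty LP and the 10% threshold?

By spousal attribution (R2), Oren Nakamura is treated as also owning Luis Nakamura's interest in Granite Trust, giving 64% + 36% = 100%.
By spousal attribution (R2), Oren Nakamura is treated as also owning Luis Nakamura's interest in Ashford Logistics SA, giving 59% + 41% = 100%.
By spousal attribution (R2), Oren Nakamura is treated as also owning Luis Nakamura's interest in Wildmere Energy Co, giving 13% + 70% = 83%.
Chain via Granite Trust → Halcyon Industries Corp. (R1): 100% × 18% × 35% = 6.3% of Pinebrook Realty LP.
Chain via Ashford Logistics SA → Brightpath Ventures LLC (R1): 100% × 54% × 29% = 15.66% of Pinebrook Realty LP.
Chain via Wildmere Energy Co. → Redpoint Manufacturing Inc. (R1): 83% × 55% × 16% = 7.304% of Pinebrook Realty LP.
Aggregating (R3): 6.3% + 15.66% + 7.304% = 29.264%.
29.264% exceeds the 10% threshold by 19.264 percentage points.

19.264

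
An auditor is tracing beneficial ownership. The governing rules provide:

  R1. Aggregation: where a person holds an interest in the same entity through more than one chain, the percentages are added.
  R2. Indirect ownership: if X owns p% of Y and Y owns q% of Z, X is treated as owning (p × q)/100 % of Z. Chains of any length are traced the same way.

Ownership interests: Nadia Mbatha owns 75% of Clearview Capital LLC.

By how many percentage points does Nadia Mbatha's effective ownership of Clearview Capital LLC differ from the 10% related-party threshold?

65

Direct interest in Clearview Capital LLC: 75%.
75% exceeds the 10% threshold by 65 percentage points.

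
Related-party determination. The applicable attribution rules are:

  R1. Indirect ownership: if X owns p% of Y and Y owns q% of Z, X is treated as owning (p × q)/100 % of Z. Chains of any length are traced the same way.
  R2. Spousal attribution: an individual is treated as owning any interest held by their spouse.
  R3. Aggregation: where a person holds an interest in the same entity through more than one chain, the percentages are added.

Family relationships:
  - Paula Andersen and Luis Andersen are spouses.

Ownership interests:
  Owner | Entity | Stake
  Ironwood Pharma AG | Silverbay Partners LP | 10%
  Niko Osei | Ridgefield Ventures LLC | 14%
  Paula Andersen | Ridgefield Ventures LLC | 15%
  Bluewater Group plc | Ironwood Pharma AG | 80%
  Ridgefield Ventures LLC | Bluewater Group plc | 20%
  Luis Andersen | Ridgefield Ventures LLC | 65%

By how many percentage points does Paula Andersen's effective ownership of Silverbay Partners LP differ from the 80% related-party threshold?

By spousal attribution (R2), Paula Andersen is treated as also owning Luis Andersen's interest in Ridgefield Ventures LLC, giving 15% + 65% = 80%.
Chain via Ridgefield Ventures LLC → Bluewater Group plc → Ironwood Pharma AG (R1): 80% × 20% × 80% × 10% = 1.28% of Silverbay Partners LP.
1.28% falls short of the 80% threshold by 78.72 percentage points.

78.72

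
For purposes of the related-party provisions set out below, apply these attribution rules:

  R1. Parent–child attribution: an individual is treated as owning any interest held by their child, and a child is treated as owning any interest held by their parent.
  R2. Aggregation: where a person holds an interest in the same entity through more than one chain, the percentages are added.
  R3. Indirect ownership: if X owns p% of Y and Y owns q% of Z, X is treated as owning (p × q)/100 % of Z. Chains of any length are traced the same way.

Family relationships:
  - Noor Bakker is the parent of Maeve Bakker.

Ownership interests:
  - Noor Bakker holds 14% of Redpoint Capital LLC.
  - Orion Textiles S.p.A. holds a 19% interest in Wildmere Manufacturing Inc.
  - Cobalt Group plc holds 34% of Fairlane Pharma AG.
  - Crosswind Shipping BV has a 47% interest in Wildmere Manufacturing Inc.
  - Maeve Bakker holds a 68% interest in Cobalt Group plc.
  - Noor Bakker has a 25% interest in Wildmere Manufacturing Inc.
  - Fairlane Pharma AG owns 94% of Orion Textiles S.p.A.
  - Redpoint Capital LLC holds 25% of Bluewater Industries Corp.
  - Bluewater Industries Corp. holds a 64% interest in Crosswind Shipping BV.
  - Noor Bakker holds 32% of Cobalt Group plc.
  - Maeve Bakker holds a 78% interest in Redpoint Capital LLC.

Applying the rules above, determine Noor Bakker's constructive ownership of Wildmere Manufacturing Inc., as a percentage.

By parent–child attribution (R1), Noor Bakker is treated as also owning Maeve Bakker's interest in Redpoint Capital LLC, giving 14% + 78% = 92%.
By parent–child attribution (R1), Noor Bakker is treated as also owning Maeve Bakker's interest in Cobalt Group plc, giving 32% + 68% = 100%.
Chain via Redpoint Capital LLC → Bluewater Industries Corp. → Crosswind Shipping BV (R3): 92% × 25% × 64% × 47% = 6.9184% of Wildmere Manufacturing Inc.
Chain via Cobalt Group plc → Fairlane Pharma AG → Orion Textiles S.p.A. (R3): 100% × 34% × 94% × 19% = 6.0724% of Wildmere Manufacturing Inc.
Direct interest in Wildmere Manufacturing Inc: 25%.
Aggregating (R2): 6.9184% + 6.0724% + 25% = 37.9908%.

37.9908%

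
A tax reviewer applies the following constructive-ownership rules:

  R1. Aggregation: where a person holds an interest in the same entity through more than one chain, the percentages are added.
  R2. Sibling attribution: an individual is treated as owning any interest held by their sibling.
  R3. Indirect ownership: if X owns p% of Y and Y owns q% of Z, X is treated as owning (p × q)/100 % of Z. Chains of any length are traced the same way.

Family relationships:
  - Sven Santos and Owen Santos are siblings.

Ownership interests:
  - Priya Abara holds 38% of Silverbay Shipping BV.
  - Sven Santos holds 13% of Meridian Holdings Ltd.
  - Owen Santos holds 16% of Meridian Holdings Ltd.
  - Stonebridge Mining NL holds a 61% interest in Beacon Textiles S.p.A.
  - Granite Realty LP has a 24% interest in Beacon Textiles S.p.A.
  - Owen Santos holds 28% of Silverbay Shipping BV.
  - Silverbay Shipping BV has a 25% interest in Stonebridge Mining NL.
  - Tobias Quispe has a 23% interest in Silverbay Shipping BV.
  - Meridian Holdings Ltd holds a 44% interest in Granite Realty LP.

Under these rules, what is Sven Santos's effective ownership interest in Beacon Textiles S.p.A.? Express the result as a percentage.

7.3324%

By sibling attribution (R2), Sven Santos is treated as also owning Owen Santos's interest in Meridian Holdings Ltd, giving 13% + 16% = 29%.
By sibling attribution (R2), Sven Santos is treated as owning Owen Santos's 28% interest in Silverbay Shipping BV.
Chain via Meridian Holdings Ltd → Granite Realty LP (R3): 29% × 44% × 24% = 3.0624% of Beacon Textiles S.p.A.
Chain via Silverbay Shipping BV → Stonebridge Mining NL (R3): 28% × 25% × 61% = 4.27% of Beacon Textiles S.p.A.
Aggregating (R1): 3.0624% + 4.27% = 7.3324%.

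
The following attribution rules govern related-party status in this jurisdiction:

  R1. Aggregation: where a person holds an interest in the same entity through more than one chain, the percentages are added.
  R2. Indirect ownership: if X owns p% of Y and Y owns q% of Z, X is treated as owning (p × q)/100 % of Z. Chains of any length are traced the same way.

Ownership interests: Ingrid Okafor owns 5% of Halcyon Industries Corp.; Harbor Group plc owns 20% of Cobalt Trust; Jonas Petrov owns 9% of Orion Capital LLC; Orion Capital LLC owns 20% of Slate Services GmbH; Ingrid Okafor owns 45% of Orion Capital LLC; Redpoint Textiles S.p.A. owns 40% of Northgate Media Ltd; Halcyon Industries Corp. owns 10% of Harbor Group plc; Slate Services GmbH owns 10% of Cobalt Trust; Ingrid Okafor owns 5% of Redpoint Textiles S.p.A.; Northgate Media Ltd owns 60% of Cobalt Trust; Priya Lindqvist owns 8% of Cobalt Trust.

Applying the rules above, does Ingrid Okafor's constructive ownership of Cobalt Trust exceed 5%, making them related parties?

No

Chain via Redpoint Textiles S.p.A. → Northgate Media Ltd (R2): 5% × 40% × 60% = 1.2% of Cobalt Trust.
Chain via Halcyon Industries Corp. → Harbor Group plc (R2): 5% × 10% × 20% = 0.1% of Cobalt Trust.
Chain via Orion Capital LLC → Slate Services GmbH (R2): 45% × 20% × 10% = 0.9% of Cobalt Trust.
Aggregating (R1): 1.2% + 0.1% + 0.9% = 2.2%.
2.2% does not exceed the 5% threshold, so Ingrid is not a related party to Cobalt Trust.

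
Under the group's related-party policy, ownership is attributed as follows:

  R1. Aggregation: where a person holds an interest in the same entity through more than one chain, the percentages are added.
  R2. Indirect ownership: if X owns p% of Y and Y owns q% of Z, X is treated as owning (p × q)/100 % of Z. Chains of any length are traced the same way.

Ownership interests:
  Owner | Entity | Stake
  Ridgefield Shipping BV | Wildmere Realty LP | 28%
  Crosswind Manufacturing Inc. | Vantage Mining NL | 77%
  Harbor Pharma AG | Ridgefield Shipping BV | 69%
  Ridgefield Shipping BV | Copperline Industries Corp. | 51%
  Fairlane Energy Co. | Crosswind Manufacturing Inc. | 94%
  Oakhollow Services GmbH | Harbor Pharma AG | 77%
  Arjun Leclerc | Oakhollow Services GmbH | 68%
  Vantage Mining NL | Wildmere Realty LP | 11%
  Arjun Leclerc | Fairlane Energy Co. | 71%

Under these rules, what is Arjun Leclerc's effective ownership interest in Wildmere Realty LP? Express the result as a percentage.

Chain via Fairlane Energy Co. → Crosswind Manufacturing Inc. → Vantage Mining NL (R2): 71% × 94% × 77% × 11% = 5.652878% of Wildmere Realty LP.
Chain via Oakhollow Services GmbH → Harbor Pharma AG → Ridgefield Shipping BV (R2): 68% × 77% × 69% × 28% = 10.115952% of Wildmere Realty LP.
Aggregating (R1): 5.652878% + 10.115952% = 15.76883%.

15.76883%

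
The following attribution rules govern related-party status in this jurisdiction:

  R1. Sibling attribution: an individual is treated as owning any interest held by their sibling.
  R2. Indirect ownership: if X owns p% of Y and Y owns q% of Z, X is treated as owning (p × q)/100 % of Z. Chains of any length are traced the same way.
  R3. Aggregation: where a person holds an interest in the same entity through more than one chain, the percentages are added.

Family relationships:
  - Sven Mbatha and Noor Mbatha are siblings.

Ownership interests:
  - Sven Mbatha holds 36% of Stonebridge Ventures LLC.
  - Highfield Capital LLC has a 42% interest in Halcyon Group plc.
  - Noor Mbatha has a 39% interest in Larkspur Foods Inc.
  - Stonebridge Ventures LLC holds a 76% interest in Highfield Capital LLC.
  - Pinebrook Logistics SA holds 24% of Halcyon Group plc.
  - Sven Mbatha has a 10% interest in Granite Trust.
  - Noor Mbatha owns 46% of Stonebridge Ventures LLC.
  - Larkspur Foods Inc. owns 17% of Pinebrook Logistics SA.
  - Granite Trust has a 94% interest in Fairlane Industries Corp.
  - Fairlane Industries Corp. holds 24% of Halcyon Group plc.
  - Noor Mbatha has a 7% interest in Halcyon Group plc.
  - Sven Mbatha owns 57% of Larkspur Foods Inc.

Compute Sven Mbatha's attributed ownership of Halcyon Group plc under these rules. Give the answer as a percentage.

39.3472%

By sibling attribution (R1), Sven Mbatha is treated as also owning Noor Mbatha's interest in Stonebridge Ventures LLC, giving 36% + 46% = 82%.
By sibling attribution (R1), Sven Mbatha is treated as also owning Noor Mbatha's interest in Larkspur Foods Inc, giving 57% + 39% = 96%.
By sibling attribution (R1), Sven Mbatha is treated as owning Noor Mbatha's 7% interest in Halcyon Group plc.
Chain via Granite Trust → Fairlane Industries Corp. (R2): 10% × 94% × 24% = 2.256% of Halcyon Group plc.
Chain via Stonebridge Ventures LLC → Highfield Capital LLC (R2): 82% × 76% × 42% = 26.1744% of Halcyon Group plc.
Chain via Larkspur Foods Inc. → Pinebrook Logistics SA (R2): 96% × 17% × 24% = 3.9168% of Halcyon Group plc.
Direct interest in Halcyon Group plc: 7%.
Aggregating (R3): 2.256% + 26.1744% + 3.9168% + 7% = 39.3472%.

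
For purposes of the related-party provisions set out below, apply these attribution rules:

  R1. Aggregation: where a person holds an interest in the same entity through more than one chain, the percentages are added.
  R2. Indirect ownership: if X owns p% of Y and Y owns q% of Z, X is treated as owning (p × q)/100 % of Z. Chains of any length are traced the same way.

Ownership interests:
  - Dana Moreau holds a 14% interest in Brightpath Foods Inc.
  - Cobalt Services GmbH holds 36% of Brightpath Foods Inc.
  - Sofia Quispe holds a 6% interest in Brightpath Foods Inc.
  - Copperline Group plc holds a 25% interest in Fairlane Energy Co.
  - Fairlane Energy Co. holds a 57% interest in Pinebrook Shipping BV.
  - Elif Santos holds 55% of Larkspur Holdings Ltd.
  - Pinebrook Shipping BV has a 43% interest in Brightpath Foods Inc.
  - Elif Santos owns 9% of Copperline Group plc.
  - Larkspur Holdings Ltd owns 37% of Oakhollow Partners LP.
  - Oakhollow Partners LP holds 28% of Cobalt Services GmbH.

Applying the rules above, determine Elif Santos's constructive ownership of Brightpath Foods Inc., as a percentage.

2.602755%

Chain via Larkspur Holdings Ltd → Oakhollow Partners LP → Cobalt Services GmbH (R2): 55% × 37% × 28% × 36% = 2.05128% of Brightpath Foods Inc.
Chain via Copperline Group plc → Fairlane Energy Co. → Pinebrook Shipping BV (R2): 9% × 25% × 57% × 43% = 0.551475% of Brightpath Foods Inc.
Aggregating (R1): 2.05128% + 0.551475% = 2.602755%.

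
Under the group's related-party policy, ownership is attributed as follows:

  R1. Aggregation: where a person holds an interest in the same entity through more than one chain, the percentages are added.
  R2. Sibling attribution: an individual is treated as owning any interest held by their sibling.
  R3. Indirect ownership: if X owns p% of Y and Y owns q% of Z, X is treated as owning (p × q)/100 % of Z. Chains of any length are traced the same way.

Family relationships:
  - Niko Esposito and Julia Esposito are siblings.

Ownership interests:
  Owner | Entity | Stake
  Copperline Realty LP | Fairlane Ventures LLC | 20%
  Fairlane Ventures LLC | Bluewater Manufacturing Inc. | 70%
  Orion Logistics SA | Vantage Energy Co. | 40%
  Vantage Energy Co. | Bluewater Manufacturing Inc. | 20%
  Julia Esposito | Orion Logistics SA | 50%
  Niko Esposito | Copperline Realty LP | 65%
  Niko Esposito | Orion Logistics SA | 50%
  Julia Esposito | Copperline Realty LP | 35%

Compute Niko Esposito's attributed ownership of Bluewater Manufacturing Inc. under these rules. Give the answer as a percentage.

By sibling attribution (R2), Niko Esposito is treated as also owning Julia Esposito's interest in Copperline Realty LP, giving 65% + 35% = 100%.
By sibling attribution (R2), Niko Esposito is treated as also owning Julia Esposito's interest in Orion Logistics SA, giving 50% + 50% = 100%.
Chain via Copperline Realty LP → Fairlane Ventures LLC (R3): 100% × 20% × 70% = 14% of Bluewater Manufacturing Inc.
Chain via Orion Logistics SA → Vantage Energy Co. (R3): 100% × 40% × 20% = 8% of Bluewater Manufacturing Inc.
Aggregating (R1): 14% + 8% = 22%.

22%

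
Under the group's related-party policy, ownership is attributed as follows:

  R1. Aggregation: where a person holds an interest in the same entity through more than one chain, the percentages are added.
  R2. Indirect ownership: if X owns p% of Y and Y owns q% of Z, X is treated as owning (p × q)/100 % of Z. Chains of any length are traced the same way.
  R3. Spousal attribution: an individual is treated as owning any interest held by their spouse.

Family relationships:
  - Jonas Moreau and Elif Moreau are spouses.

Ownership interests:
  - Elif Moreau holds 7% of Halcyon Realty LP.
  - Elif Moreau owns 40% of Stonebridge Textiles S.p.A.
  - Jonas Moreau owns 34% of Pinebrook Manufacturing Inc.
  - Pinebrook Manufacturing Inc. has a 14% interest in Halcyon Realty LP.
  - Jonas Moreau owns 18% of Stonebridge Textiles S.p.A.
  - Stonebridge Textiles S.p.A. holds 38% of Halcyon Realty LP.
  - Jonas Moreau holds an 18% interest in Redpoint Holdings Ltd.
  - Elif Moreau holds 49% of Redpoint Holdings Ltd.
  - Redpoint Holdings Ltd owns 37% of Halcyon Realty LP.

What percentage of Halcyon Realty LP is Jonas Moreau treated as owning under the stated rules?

By spousal attribution (R3), Jonas Moreau is treated as also owning Elif Moreau's interest in Stonebridge Textiles S.p.A, giving 18% + 40% = 58%.
By spousal attribution (R3), Jonas Moreau is treated as also owning Elif Moreau's interest in Redpoint Holdings Ltd, giving 18% + 49% = 67%.
By spousal attribution (R3), Jonas Moreau is treated as owning Elif Moreau's 7% interest in Halcyon Realty LP.
Chain via Stonebridge Textiles S.p.A. (R2): 58% × 38% = 22.04% of Halcyon Realty LP.
Chain via Redpoint Holdings Ltd (R2): 67% × 37% = 24.79% of Halcyon Realty LP.
Chain via Pinebrook Manufacturing Inc. (R2): 34% × 14% = 4.76% of Halcyon Realty LP.
Direct interest in Halcyon Realty LP: 7%.
Aggregating (R1): 22.04% + 24.79% + 4.76% + 7% = 58.59%.

58.59%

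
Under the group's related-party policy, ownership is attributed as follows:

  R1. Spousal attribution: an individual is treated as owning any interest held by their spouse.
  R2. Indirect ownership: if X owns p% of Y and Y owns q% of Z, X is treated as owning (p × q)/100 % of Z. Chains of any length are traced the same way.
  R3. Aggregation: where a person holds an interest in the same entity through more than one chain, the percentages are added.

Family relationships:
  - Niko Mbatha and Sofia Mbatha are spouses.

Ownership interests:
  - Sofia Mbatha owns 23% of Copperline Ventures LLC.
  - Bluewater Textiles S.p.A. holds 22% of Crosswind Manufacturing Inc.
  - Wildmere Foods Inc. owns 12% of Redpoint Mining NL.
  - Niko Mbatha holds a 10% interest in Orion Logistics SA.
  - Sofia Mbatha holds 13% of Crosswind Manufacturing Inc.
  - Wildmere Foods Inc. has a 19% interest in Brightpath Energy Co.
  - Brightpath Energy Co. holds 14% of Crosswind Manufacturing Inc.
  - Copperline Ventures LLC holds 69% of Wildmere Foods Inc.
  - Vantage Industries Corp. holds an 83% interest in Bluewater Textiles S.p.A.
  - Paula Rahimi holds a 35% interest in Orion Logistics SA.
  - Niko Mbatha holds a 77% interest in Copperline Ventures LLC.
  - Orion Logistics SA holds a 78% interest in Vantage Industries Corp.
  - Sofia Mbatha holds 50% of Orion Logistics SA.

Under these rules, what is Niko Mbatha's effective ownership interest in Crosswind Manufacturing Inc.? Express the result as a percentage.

23.38108%

By spousal attribution (R1), Niko Mbatha is treated as also owning Sofia Mbatha's interest in Copperline Ventures LLC, giving 77% + 23% = 100%.
By spousal attribution (R1), Niko Mbatha is treated as also owning Sofia Mbatha's interest in Orion Logistics SA, giving 10% + 50% = 60%.
By spousal attribution (R1), Niko Mbatha is treated as owning Sofia Mbatha's 13% interest in Crosswind Manufacturing Inc.
Chain via Copperline Ventures LLC → Wildmere Foods Inc. → Brightpath Energy Co. (R2): 100% × 69% × 19% × 14% = 1.8354% of Crosswind Manufacturing Inc.
Chain via Orion Logistics SA → Vantage Industries Corp. → Bluewater Textiles S.p.A. (R2): 60% × 78% × 83% × 22% = 8.54568% of Crosswind Manufacturing Inc.
Direct interest in Crosswind Manufacturing Inc: 13%.
Aggregating (R3): 1.8354% + 8.54568% + 13% = 23.38108%.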